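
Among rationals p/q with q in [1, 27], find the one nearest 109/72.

Expand x = 109/72 as a continued fraction with the Euclidean algorithm:
  109 = 1*72 + 37, so a_0 = 1.
  72 = 1*37 + 35, so a_1 = 1.
  37 = 1*35 + 2, so a_2 = 1.
  35 = 17*2 + 1, so a_3 = 17.
  2 = 2*1 + 0, so a_4 = 2.
so x = [1; 1, 1, 17, 2].
Convergents (p_i = a_i*p_{i-1} + p_{i-2}, q_i = a_i*q_{i-1} + q_{i-2} with p_{-2}=0, p_{-1}=1, q_{-2}=1, q_{-1}=0), until the denominator exceeds 27:
  i=0: a_0=1, p_0 = 1*1 + 0 = 1, q_0 = 1*0 + 1 = 1.
  i=1: a_1=1, p_1 = 1*1 + 1 = 2, q_1 = 1*1 + 0 = 1.
  i=2: a_2=1, p_2 = 1*2 + 1 = 3, q_2 = 1*1 + 1 = 2.
  i=3: a_3=17, p_3 = 17*3 + 2 = 53, q_3 = 17*2 + 1 = 35.
q_3 = 35 > 27, so the last convergent with denominator <= 27 is p_2/q_2 = 3/2.
The closest fraction with denominator <= 27 is either p_2/q_2 or the intermediate fraction (k*p_2 + p_1)/(k*q_2 + q_1) with the largest k >= 1 whose denominator stays <= 27; these approach x as k grows, and every other convergent or intermediate fraction in range is farther away.
Largest k: floor((27 - q_1)/q_2) = floor((27 - 1)/2) = 13.
That gives (13*3 + 2)/(13*2 + 1) = 41/27.
Compare the errors: |x - 3/2| = |109*2 - 3*72|/(72*2) = 2/144, and |x - 41/27| = |109*27 - 41*72|/(72*27) = 9/1944.
Cross-multiplying, 9*144 = 1296 < 3888 = 2*1944, so 9/1944 is smaller: the intermediate fraction 41/27 is closer to x than 3/2.

41/27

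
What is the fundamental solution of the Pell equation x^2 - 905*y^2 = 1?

(x, y) = (361, 12)

First expand sqrt(905) as a continued fraction. With x_i = (sqrt(905) + m_i)/d_i and (m_0, d_0) = (0, 1): a_0 = floor(sqrt(905)) = 30, since 30^2 = 900 <= 905 < 961 = 31^2.
Iterate m_{i+1} = d_i*a_i - m_i, d_{i+1} = (905 - m_{i+1}^2)/d_i, a_{i+1} = floor((a_0 + m_{i+1})/d_{i+1}):
  m_1 = 1*30 - 0 = 30, d_1 = (905 - 30^2)/1 = 5/1 = 5, a_1 = floor((30 + 30)/5) = 12.
  m_2 = 5*12 - 30 = 30, d_2 = (905 - 30^2)/5 = 5/5 = 1, a_2 = floor((30 + 30)/1) = 60.
  m_3 = 1*60 - 30 = 30, d_3 = (905 - 30^2)/1 = 5/1 = 5: (m_3, d_3) = (m_1, d_1) = (30, 5), so from here the quotients repeat a_1, a_2; the period length is 2.
So sqrt(905) = [30; (12, 60)] with period length k = 2.
k is even, so the fundamental solution of x^2 - 905y^2 = 1 is (p_{k-1}, q_{k-1}) = (p_1, q_1); compute convergents through index 1.
Convergents (p_i = a_i*p_{i-1} + p_{i-2}, q_i = a_i*q_{i-1} + q_{i-2} with p_{-2}=0, p_{-1}=1, q_{-2}=1, q_{-1}=0):
  i=0: a_0=30, p_0 = 30*1 + 0 = 30, q_0 = 30*0 + 1 = 1.
  i=1: a_1=12, p_1 = 12*30 + 1 = 361, q_1 = 12*1 + 0 = 12.
Check: 361^2 - 905*12^2 = 130321 - 130320 = 1, so (x, y) = (361, 12) solves the equation, and by the theorem it is the least positive solution.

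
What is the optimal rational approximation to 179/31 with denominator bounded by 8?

23/4

Expand x = 179/31 as a continued fraction with the Euclidean algorithm:
  179 = 5*31 + 24, so a_0 = 5.
  31 = 1*24 + 7, so a_1 = 1.
  24 = 3*7 + 3, so a_2 = 3.
  7 = 2*3 + 1, so a_3 = 2.
  3 = 3*1 + 0, so a_4 = 3.
so x = [5; 1, 3, 2, 3].
Convergents (p_i = a_i*p_{i-1} + p_{i-2}, q_i = a_i*q_{i-1} + q_{i-2} with p_{-2}=0, p_{-1}=1, q_{-2}=1, q_{-1}=0), until the denominator exceeds 8:
  i=0: a_0=5, p_0 = 5*1 + 0 = 5, q_0 = 5*0 + 1 = 1.
  i=1: a_1=1, p_1 = 1*5 + 1 = 6, q_1 = 1*1 + 0 = 1.
  i=2: a_2=3, p_2 = 3*6 + 5 = 23, q_2 = 3*1 + 1 = 4.
  i=3: a_3=2, p_3 = 2*23 + 6 = 52, q_3 = 2*4 + 1 = 9.
q_3 = 9 > 8, so the last convergent with denominator <= 8 is p_2/q_2 = 23/4.
The closest fraction with denominator <= 8 is either p_2/q_2 or the intermediate fraction (k*p_2 + p_1)/(k*q_2 + q_1) with the largest k >= 1 whose denominator stays <= 8; these approach x as k grows, and every other convergent or intermediate fraction in range is farther away.
Largest k: floor((8 - q_1)/q_2) = floor((8 - 1)/4) = 1.
That gives (1*23 + 6)/(1*4 + 1) = 29/5.
Compare the errors: |x - 23/4| = |179*4 - 23*31|/(31*4) = 3/124, and |x - 29/5| = |179*5 - 29*31|/(31*5) = 4/155.
Cross-multiplying, 3*155 = 465 < 496 = 4*124, so 3/124 is smaller: the convergent 23/4 is closer to x than 29/5.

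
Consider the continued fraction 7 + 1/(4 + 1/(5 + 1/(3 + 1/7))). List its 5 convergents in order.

Using the convergent recurrence p_i = a_i*p_{i-1} + p_{i-2}, q_i = a_i*q_{i-1} + q_{i-2} with p_{-2}=0, p_{-1}=1, q_{-2}=1, q_{-1}=0:
  i=0: a_0=7, p_0 = 7*1 + 0 = 7, q_0 = 7*0 + 1 = 1.
  i=1: a_1=4, p_1 = 4*7 + 1 = 29, q_1 = 4*1 + 0 = 4.
  i=2: a_2=5, p_2 = 5*29 + 7 = 152, q_2 = 5*4 + 1 = 21.
  i=3: a_3=3, p_3 = 3*152 + 29 = 485, q_3 = 3*21 + 4 = 67.
  i=4: a_4=7, p_4 = 7*485 + 152 = 3547, q_4 = 7*67 + 21 = 490.

7/1, 29/4, 152/21, 485/67, 3547/490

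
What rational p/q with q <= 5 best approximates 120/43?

Expand x = 120/43 as a continued fraction with the Euclidean algorithm:
  120 = 2*43 + 34, so a_0 = 2.
  43 = 1*34 + 9, so a_1 = 1.
  34 = 3*9 + 7, so a_2 = 3.
  9 = 1*7 + 2, so a_3 = 1.
  7 = 3*2 + 1, so a_4 = 3.
  2 = 2*1 + 0, so a_5 = 2.
so x = [2; 1, 3, 1, 3, 2].
Convergents (p_i = a_i*p_{i-1} + p_{i-2}, q_i = a_i*q_{i-1} + q_{i-2} with p_{-2}=0, p_{-1}=1, q_{-2}=1, q_{-1}=0), until the denominator exceeds 5:
  i=0: a_0=2, p_0 = 2*1 + 0 = 2, q_0 = 2*0 + 1 = 1.
  i=1: a_1=1, p_1 = 1*2 + 1 = 3, q_1 = 1*1 + 0 = 1.
  i=2: a_2=3, p_2 = 3*3 + 2 = 11, q_2 = 3*1 + 1 = 4.
  i=3: a_3=1, p_3 = 1*11 + 3 = 14, q_3 = 1*4 + 1 = 5.
  i=4: a_4=3, p_4 = 3*14 + 11 = 53, q_4 = 3*5 + 4 = 19.
q_4 = 19 > 5, so the last convergent with denominator <= 5 is p_3/q_3 = 14/5.
The closest fraction with denominator <= 5 is either p_3/q_3 or the intermediate fraction (k*p_3 + p_2)/(k*q_3 + q_2) with the largest k >= 1 whose denominator stays <= 5; these approach x as k grows, and every other convergent or intermediate fraction in range is farther away.
Largest k: floor((5 - q_2)/q_3) = floor((5 - 4)/5) = 0.
Since k = 0, no intermediate fraction beyond p_3/q_3 has denominator <= 5, so the convergent 14/5 is the closest (its error is |120*5 - 14*43|/(43*5) = 2/215).

14/5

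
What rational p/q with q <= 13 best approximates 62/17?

Expand x = 62/17 as a continued fraction with the Euclidean algorithm:
  62 = 3*17 + 11, so a_0 = 3.
  17 = 1*11 + 6, so a_1 = 1.
  11 = 1*6 + 5, so a_2 = 1.
  6 = 1*5 + 1, so a_3 = 1.
  5 = 5*1 + 0, so a_4 = 5.
so x = [3; 1, 1, 1, 5].
Convergents (p_i = a_i*p_{i-1} + p_{i-2}, q_i = a_i*q_{i-1} + q_{i-2} with p_{-2}=0, p_{-1}=1, q_{-2}=1, q_{-1}=0), until the denominator exceeds 13:
  i=0: a_0=3, p_0 = 3*1 + 0 = 3, q_0 = 3*0 + 1 = 1.
  i=1: a_1=1, p_1 = 1*3 + 1 = 4, q_1 = 1*1 + 0 = 1.
  i=2: a_2=1, p_2 = 1*4 + 3 = 7, q_2 = 1*1 + 1 = 2.
  i=3: a_3=1, p_3 = 1*7 + 4 = 11, q_3 = 1*2 + 1 = 3.
  i=4: a_4=5, p_4 = 5*11 + 7 = 62, q_4 = 5*3 + 2 = 17.
q_4 = 17 > 13, so the last convergent with denominator <= 13 is p_3/q_3 = 11/3.
The closest fraction with denominator <= 13 is either p_3/q_3 or the intermediate fraction (k*p_3 + p_2)/(k*q_3 + q_2) with the largest k >= 1 whose denominator stays <= 13; these approach x as k grows, and every other convergent or intermediate fraction in range is farther away.
Largest k: floor((13 - q_2)/q_3) = floor((13 - 2)/3) = 3.
That gives (3*11 + 7)/(3*3 + 2) = 40/11.
Compare the errors: |x - 11/3| = |62*3 - 11*17|/(17*3) = 1/51, and |x - 40/11| = |62*11 - 40*17|/(17*11) = 2/187.
Cross-multiplying, 2*51 = 102 < 187 = 1*187, so 2/187 is smaller: the intermediate fraction 40/11 is closer to x than 11/3.

40/11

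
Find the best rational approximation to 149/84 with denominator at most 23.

39/22

Expand x = 149/84 as a continued fraction with the Euclidean algorithm:
  149 = 1*84 + 65, so a_0 = 1.
  84 = 1*65 + 19, so a_1 = 1.
  65 = 3*19 + 8, so a_2 = 3.
  19 = 2*8 + 3, so a_3 = 2.
  8 = 2*3 + 2, so a_4 = 2.
  3 = 1*2 + 1, so a_5 = 1.
  2 = 2*1 + 0, so a_6 = 2.
so x = [1; 1, 3, 2, 2, 1, 2].
Convergents (p_i = a_i*p_{i-1} + p_{i-2}, q_i = a_i*q_{i-1} + q_{i-2} with p_{-2}=0, p_{-1}=1, q_{-2}=1, q_{-1}=0), until the denominator exceeds 23:
  i=0: a_0=1, p_0 = 1*1 + 0 = 1, q_0 = 1*0 + 1 = 1.
  i=1: a_1=1, p_1 = 1*1 + 1 = 2, q_1 = 1*1 + 0 = 1.
  i=2: a_2=3, p_2 = 3*2 + 1 = 7, q_2 = 3*1 + 1 = 4.
  i=3: a_3=2, p_3 = 2*7 + 2 = 16, q_3 = 2*4 + 1 = 9.
  i=4: a_4=2, p_4 = 2*16 + 7 = 39, q_4 = 2*9 + 4 = 22.
  i=5: a_5=1, p_5 = 1*39 + 16 = 55, q_5 = 1*22 + 9 = 31.
q_5 = 31 > 23, so the last convergent with denominator <= 23 is p_4/q_4 = 39/22.
The closest fraction with denominator <= 23 is either p_4/q_4 or the intermediate fraction (k*p_4 + p_3)/(k*q_4 + q_3) with the largest k >= 1 whose denominator stays <= 23; these approach x as k grows, and every other convergent or intermediate fraction in range is farther away.
Largest k: floor((23 - q_3)/q_4) = floor((23 - 9)/22) = 0.
Since k = 0, no intermediate fraction beyond p_4/q_4 has denominator <= 23, so the convergent 39/22 is the closest (its error is |149*22 - 39*84|/(84*22) = 2/1848).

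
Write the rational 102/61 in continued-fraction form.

Run the Euclidean algorithm on 102 and 61; the successive quotients are the partial quotients a_0, a_1, ... (each step inverts the fractional part left over by the previous one):
  102 = 1*61 + 41, so a_0 = 1.
  61 = 1*41 + 20, so a_1 = 1.
  41 = 2*20 + 1, so a_2 = 2.
  20 = 20*1 + 0, so a_3 = 20.
The remainder reaches 0 after 4 divisions, so the expansion has 4 partial quotients, read off in order.

[1; 1, 2, 20]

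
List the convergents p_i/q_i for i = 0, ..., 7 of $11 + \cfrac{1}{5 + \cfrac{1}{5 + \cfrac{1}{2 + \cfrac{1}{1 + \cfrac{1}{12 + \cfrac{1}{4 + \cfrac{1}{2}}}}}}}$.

Using the convergent recurrence p_i = a_i*p_{i-1} + p_{i-2}, q_i = a_i*q_{i-1} + q_{i-2} with p_{-2}=0, p_{-1}=1, q_{-2}=1, q_{-1}=0:
  i=0: a_0=11, p_0 = 11*1 + 0 = 11, q_0 = 11*0 + 1 = 1.
  i=1: a_1=5, p_1 = 5*11 + 1 = 56, q_1 = 5*1 + 0 = 5.
  i=2: a_2=5, p_2 = 5*56 + 11 = 291, q_2 = 5*5 + 1 = 26.
  i=3: a_3=2, p_3 = 2*291 + 56 = 638, q_3 = 2*26 + 5 = 57.
  i=4: a_4=1, p_4 = 1*638 + 291 = 929, q_4 = 1*57 + 26 = 83.
  i=5: a_5=12, p_5 = 12*929 + 638 = 11786, q_5 = 12*83 + 57 = 1053.
  i=6: a_6=4, p_6 = 4*11786 + 929 = 48073, q_6 = 4*1053 + 83 = 4295.
  i=7: a_7=2, p_7 = 2*48073 + 11786 = 107932, q_7 = 2*4295 + 1053 = 9643.

11/1, 56/5, 291/26, 638/57, 929/83, 11786/1053, 48073/4295, 107932/9643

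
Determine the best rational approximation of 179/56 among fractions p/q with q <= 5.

16/5

Expand x = 179/56 as a continued fraction with the Euclidean algorithm:
  179 = 3*56 + 11, so a_0 = 3.
  56 = 5*11 + 1, so a_1 = 5.
  11 = 11*1 + 0, so a_2 = 11.
so x = [3; 5, 11].
Convergents (p_i = a_i*p_{i-1} + p_{i-2}, q_i = a_i*q_{i-1} + q_{i-2} with p_{-2}=0, p_{-1}=1, q_{-2}=1, q_{-1}=0), until the denominator exceeds 5:
  i=0: a_0=3, p_0 = 3*1 + 0 = 3, q_0 = 3*0 + 1 = 1.
  i=1: a_1=5, p_1 = 5*3 + 1 = 16, q_1 = 5*1 + 0 = 5.
  i=2: a_2=11, p_2 = 11*16 + 3 = 179, q_2 = 11*5 + 1 = 56.
q_2 = 56 > 5, so the last convergent with denominator <= 5 is p_1/q_1 = 16/5.
The closest fraction with denominator <= 5 is either p_1/q_1 or the intermediate fraction (k*p_1 + p_0)/(k*q_1 + q_0) with the largest k >= 1 whose denominator stays <= 5; these approach x as k grows, and every other convergent or intermediate fraction in range is farther away.
Largest k: floor((5 - q_0)/q_1) = floor((5 - 1)/5) = 0.
Since k = 0, no intermediate fraction beyond p_1/q_1 has denominator <= 5, so the convergent 16/5 is the closest (its error is |179*5 - 16*56|/(56*5) = 1/280).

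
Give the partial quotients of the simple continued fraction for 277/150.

[1; 1, 5, 1, 1, 11]

Run the Euclidean algorithm on 277 and 150; the successive quotients are the partial quotients a_0, a_1, ... (each step inverts the fractional part left over by the previous one):
  277 = 1*150 + 127, so a_0 = 1.
  150 = 1*127 + 23, so a_1 = 1.
  127 = 5*23 + 12, so a_2 = 5.
  23 = 1*12 + 11, so a_3 = 1.
  12 = 1*11 + 1, so a_4 = 1.
  11 = 11*1 + 0, so a_5 = 11.
The remainder reaches 0 after 6 divisions, so the expansion has 6 partial quotients, read off in order.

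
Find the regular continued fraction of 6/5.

[1; 5]

Run the Euclidean algorithm on 6 and 5; the successive quotients are the partial quotients a_0, a_1, ... (each step inverts the fractional part left over by the previous one):
  6 = 1*5 + 1, so a_0 = 1.
  5 = 5*1 + 0, so a_1 = 5.
The remainder reaches 0 after 2 divisions, so the expansion has 2 partial quotients, read off in order.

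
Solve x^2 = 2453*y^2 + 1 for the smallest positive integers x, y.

First expand sqrt(2453) as a continued fraction. With x_i = (sqrt(2453) + m_i)/d_i and (m_0, d_0) = (0, 1): a_0 = floor(sqrt(2453)) = 49, since 49^2 = 2401 <= 2453 < 2500 = 50^2.
Iterate m_{i+1} = d_i*a_i - m_i, d_{i+1} = (2453 - m_{i+1}^2)/d_i, a_{i+1} = floor((a_0 + m_{i+1})/d_{i+1}):
  m_1 = 1*49 - 0 = 49, d_1 = (2453 - 49^2)/1 = 52/1 = 52, a_1 = floor((49 + 49)/52) = 1.
  m_2 = 52*1 - 49 = 3, d_2 = (2453 - 3^2)/52 = 2444/52 = 47, a_2 = floor((49 + 3)/47) = 1.
  m_3 = 47*1 - 3 = 44, d_3 = (2453 - 44^2)/47 = 517/47 = 11, a_3 = floor((49 + 44)/11) = 8.
  m_4 = 11*8 - 44 = 44, d_4 = (2453 - 44^2)/11 = 517/11 = 47, a_4 = floor((49 + 44)/47) = 1.
  m_5 = 47*1 - 44 = 3, d_5 = (2453 - 3^2)/47 = 2444/47 = 52, a_5 = floor((49 + 3)/52) = 1.
  m_6 = 52*1 - 3 = 49, d_6 = (2453 - 49^2)/52 = 52/52 = 1, a_6 = floor((49 + 49)/1) = 98.
  m_7 = 1*98 - 49 = 49, d_7 = (2453 - 49^2)/1 = 52/1 = 52: (m_7, d_7) = (m_1, d_1) = (49, 52), so from here the quotients repeat a_1, ..., a_6; the period length is 6.
So sqrt(2453) = [49; (1, 1, 8, 1, 1, 98)] with period length k = 6.
k is even, so the fundamental solution of x^2 - 2453y^2 = 1 is (p_{k-1}, q_{k-1}) = (p_5, q_5); compute convergents through index 5.
Convergents (p_i = a_i*p_{i-1} + p_{i-2}, q_i = a_i*q_{i-1} + q_{i-2} with p_{-2}=0, p_{-1}=1, q_{-2}=1, q_{-1}=0):
  i=0: a_0=49, p_0 = 49*1 + 0 = 49, q_0 = 49*0 + 1 = 1.
  i=1: a_1=1, p_1 = 1*49 + 1 = 50, q_1 = 1*1 + 0 = 1.
  i=2: a_2=1, p_2 = 1*50 + 49 = 99, q_2 = 1*1 + 1 = 2.
  i=3: a_3=8, p_3 = 8*99 + 50 = 842, q_3 = 8*2 + 1 = 17.
  i=4: a_4=1, p_4 = 1*842 + 99 = 941, q_4 = 1*17 + 2 = 19.
  i=5: a_5=1, p_5 = 1*941 + 842 = 1783, q_5 = 1*19 + 17 = 36.
Check: 1783^2 - 2453*36^2 = 3179089 - 3179088 = 1, so (x, y) = (1783, 36) solves the equation, and by the theorem it is the least positive solution.

(x, y) = (1783, 36)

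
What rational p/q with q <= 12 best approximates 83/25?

Expand x = 83/25 as a continued fraction with the Euclidean algorithm:
  83 = 3*25 + 8, so a_0 = 3.
  25 = 3*8 + 1, so a_1 = 3.
  8 = 8*1 + 0, so a_2 = 8.
so x = [3; 3, 8].
Convergents (p_i = a_i*p_{i-1} + p_{i-2}, q_i = a_i*q_{i-1} + q_{i-2} with p_{-2}=0, p_{-1}=1, q_{-2}=1, q_{-1}=0), until the denominator exceeds 12:
  i=0: a_0=3, p_0 = 3*1 + 0 = 3, q_0 = 3*0 + 1 = 1.
  i=1: a_1=3, p_1 = 3*3 + 1 = 10, q_1 = 3*1 + 0 = 3.
  i=2: a_2=8, p_2 = 8*10 + 3 = 83, q_2 = 8*3 + 1 = 25.
q_2 = 25 > 12, so the last convergent with denominator <= 12 is p_1/q_1 = 10/3.
The closest fraction with denominator <= 12 is either p_1/q_1 or the intermediate fraction (k*p_1 + p_0)/(k*q_1 + q_0) with the largest k >= 1 whose denominator stays <= 12; these approach x as k grows, and every other convergent or intermediate fraction in range is farther away.
Largest k: floor((12 - q_0)/q_1) = floor((12 - 1)/3) = 3.
That gives (3*10 + 3)/(3*3 + 1) = 33/10.
Compare the errors: |x - 10/3| = |83*3 - 10*25|/(25*3) = 1/75, and |x - 33/10| = |83*10 - 33*25|/(25*10) = 5/250.
Cross-multiplying, 1*250 = 250 < 375 = 5*75, so 1/75 is smaller: the convergent 10/3 is closer to x than 33/10.

10/3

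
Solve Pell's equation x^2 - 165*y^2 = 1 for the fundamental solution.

(x, y) = (1079, 84)

First expand sqrt(165) as a continued fraction. With x_i = (sqrt(165) + m_i)/d_i and (m_0, d_0) = (0, 1): a_0 = floor(sqrt(165)) = 12, since 12^2 = 144 <= 165 < 169 = 13^2.
Iterate m_{i+1} = d_i*a_i - m_i, d_{i+1} = (165 - m_{i+1}^2)/d_i, a_{i+1} = floor((a_0 + m_{i+1})/d_{i+1}):
  m_1 = 1*12 - 0 = 12, d_1 = (165 - 12^2)/1 = 21/1 = 21, a_1 = floor((12 + 12)/21) = 1.
  m_2 = 21*1 - 12 = 9, d_2 = (165 - 9^2)/21 = 84/21 = 4, a_2 = floor((12 + 9)/4) = 5.
  m_3 = 4*5 - 9 = 11, d_3 = (165 - 11^2)/4 = 44/4 = 11, a_3 = floor((12 + 11)/11) = 2.
  m_4 = 11*2 - 11 = 11, d_4 = (165 - 11^2)/11 = 44/11 = 4, a_4 = floor((12 + 11)/4) = 5.
  m_5 = 4*5 - 11 = 9, d_5 = (165 - 9^2)/4 = 84/4 = 21, a_5 = floor((12 + 9)/21) = 1.
  m_6 = 21*1 - 9 = 12, d_6 = (165 - 12^2)/21 = 21/21 = 1, a_6 = floor((12 + 12)/1) = 24.
  m_7 = 1*24 - 12 = 12, d_7 = (165 - 12^2)/1 = 21/1 = 21: (m_7, d_7) = (m_1, d_1) = (12, 21), so from here the quotients repeat a_1, ..., a_6; the period length is 6.
So sqrt(165) = [12; (1, 5, 2, 5, 1, 24)] with period length k = 6.
k is even, so the fundamental solution of x^2 - 165y^2 = 1 is (p_{k-1}, q_{k-1}) = (p_5, q_5); compute convergents through index 5.
Convergents (p_i = a_i*p_{i-1} + p_{i-2}, q_i = a_i*q_{i-1} + q_{i-2} with p_{-2}=0, p_{-1}=1, q_{-2}=1, q_{-1}=0):
  i=0: a_0=12, p_0 = 12*1 + 0 = 12, q_0 = 12*0 + 1 = 1.
  i=1: a_1=1, p_1 = 1*12 + 1 = 13, q_1 = 1*1 + 0 = 1.
  i=2: a_2=5, p_2 = 5*13 + 12 = 77, q_2 = 5*1 + 1 = 6.
  i=3: a_3=2, p_3 = 2*77 + 13 = 167, q_3 = 2*6 + 1 = 13.
  i=4: a_4=5, p_4 = 5*167 + 77 = 912, q_4 = 5*13 + 6 = 71.
  i=5: a_5=1, p_5 = 1*912 + 167 = 1079, q_5 = 1*71 + 13 = 84.
Check: 1079^2 - 165*84^2 = 1164241 - 1164240 = 1, so (x, y) = (1079, 84) solves the equation, and by the theorem it is the least positive solution.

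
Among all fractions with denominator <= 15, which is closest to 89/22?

Expand x = 89/22 as a continued fraction with the Euclidean algorithm:
  89 = 4*22 + 1, so a_0 = 4.
  22 = 22*1 + 0, so a_1 = 22.
so x = [4; 22].
Convergents (p_i = a_i*p_{i-1} + p_{i-2}, q_i = a_i*q_{i-1} + q_{i-2} with p_{-2}=0, p_{-1}=1, q_{-2}=1, q_{-1}=0), until the denominator exceeds 15:
  i=0: a_0=4, p_0 = 4*1 + 0 = 4, q_0 = 4*0 + 1 = 1.
  i=1: a_1=22, p_1 = 22*4 + 1 = 89, q_1 = 22*1 + 0 = 22.
q_1 = 22 > 15, so the last convergent with denominator <= 15 is p_0/q_0 = 4/1.
The closest fraction with denominator <= 15 is either p_0/q_0 or the intermediate fraction (k*p_0 + p_{-1})/(k*q_0 + q_{-1}) with the largest k >= 1 whose denominator stays <= 15; these approach x as k grows, and every other convergent or intermediate fraction in range is farther away.
Largest k: floor((15 - q_{-1})/q_0) = floor((15 - 0)/1) = 15 (using the seeds p_{-1} = 1, q_{-1} = 0).
That gives (15*4 + 1)/(15*1 + 0) = 61/15.
Compare the errors: |x - 4/1| = |89*1 - 4*22|/(22*1) = 1/22, and |x - 61/15| = |89*15 - 61*22|/(22*15) = 7/330.
Cross-multiplying, 7*22 = 154 < 330 = 1*330, so 7/330 is smaller: the intermediate fraction 61/15 is closer to x than 4/1.

61/15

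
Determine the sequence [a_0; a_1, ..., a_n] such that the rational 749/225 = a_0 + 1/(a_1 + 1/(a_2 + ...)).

Run the Euclidean algorithm on 749 and 225; the successive quotients are the partial quotients a_0, a_1, ... (each step inverts the fractional part left over by the previous one):
  749 = 3*225 + 74, so a_0 = 3.
  225 = 3*74 + 3, so a_1 = 3.
  74 = 24*3 + 2, so a_2 = 24.
  3 = 1*2 + 1, so a_3 = 1.
  2 = 2*1 + 0, so a_4 = 2.
The remainder reaches 0 after 5 divisions, so the expansion has 5 partial quotients, read off in order.

[3; 3, 24, 1, 2]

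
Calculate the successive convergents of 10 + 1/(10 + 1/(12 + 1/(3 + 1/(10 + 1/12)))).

10/1, 101/10, 1222/121, 3767/373, 38892/3851, 470471/46585

Using the convergent recurrence p_i = a_i*p_{i-1} + p_{i-2}, q_i = a_i*q_{i-1} + q_{i-2} with p_{-2}=0, p_{-1}=1, q_{-2}=1, q_{-1}=0:
  i=0: a_0=10, p_0 = 10*1 + 0 = 10, q_0 = 10*0 + 1 = 1.
  i=1: a_1=10, p_1 = 10*10 + 1 = 101, q_1 = 10*1 + 0 = 10.
  i=2: a_2=12, p_2 = 12*101 + 10 = 1222, q_2 = 12*10 + 1 = 121.
  i=3: a_3=3, p_3 = 3*1222 + 101 = 3767, q_3 = 3*121 + 10 = 373.
  i=4: a_4=10, p_4 = 10*3767 + 1222 = 38892, q_4 = 10*373 + 121 = 3851.
  i=5: a_5=12, p_5 = 12*38892 + 3767 = 470471, q_5 = 12*3851 + 373 = 46585.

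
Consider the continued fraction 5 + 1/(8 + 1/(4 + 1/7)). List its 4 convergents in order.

5/1, 41/8, 169/33, 1224/239

Using the convergent recurrence p_i = a_i*p_{i-1} + p_{i-2}, q_i = a_i*q_{i-1} + q_{i-2} with p_{-2}=0, p_{-1}=1, q_{-2}=1, q_{-1}=0:
  i=0: a_0=5, p_0 = 5*1 + 0 = 5, q_0 = 5*0 + 1 = 1.
  i=1: a_1=8, p_1 = 8*5 + 1 = 41, q_1 = 8*1 + 0 = 8.
  i=2: a_2=4, p_2 = 4*41 + 5 = 169, q_2 = 4*8 + 1 = 33.
  i=3: a_3=7, p_3 = 7*169 + 41 = 1224, q_3 = 7*33 + 8 = 239.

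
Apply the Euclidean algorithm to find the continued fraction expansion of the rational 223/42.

Run the Euclidean algorithm on 223 and 42; the successive quotients are the partial quotients a_0, a_1, ... (each step inverts the fractional part left over by the previous one):
  223 = 5*42 + 13, so a_0 = 5.
  42 = 3*13 + 3, so a_1 = 3.
  13 = 4*3 + 1, so a_2 = 4.
  3 = 3*1 + 0, so a_3 = 3.
The remainder reaches 0 after 4 divisions, so the expansion has 4 partial quotients, read off in order.

[5; 3, 4, 3]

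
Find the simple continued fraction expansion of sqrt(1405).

Write x_i = (sqrt(1405) + m_i)/d_i with (m_0, d_0) = (0, 1). a_0 = floor(sqrt(1405)) = 37, since 37^2 = 1369 <= 1405 < 1444 = 38^2.
Iterate m_{i+1} = d_i*a_i - m_i, d_{i+1} = (1405 - m_{i+1}^2)/d_i, a_{i+1} = floor((a_0 + m_{i+1})/d_{i+1}):
  m_1 = 1*37 - 0 = 37, d_1 = (1405 - 37^2)/1 = 36/1 = 36, a_1 = floor((37 + 37)/36) = 2.
  m_2 = 36*2 - 37 = 35, d_2 = (1405 - 35^2)/36 = 180/36 = 5, a_2 = floor((37 + 35)/5) = 14.
  m_3 = 5*14 - 35 = 35, d_3 = (1405 - 35^2)/5 = 180/5 = 36, a_3 = floor((37 + 35)/36) = 2.
  m_4 = 36*2 - 35 = 37, d_4 = (1405 - 37^2)/36 = 36/36 = 1, a_4 = floor((37 + 37)/1) = 74.
  m_5 = 1*74 - 37 = 37, d_5 = (1405 - 37^2)/1 = 36/1 = 36: (m_5, d_5) = (m_1, d_1) = (37, 36), so from here the quotients repeat a_1, ..., a_4; the period length is 4.
Hence the expansion of sqrt(1405) is a_0 = 37 followed by the repeating block 2, 14, 2, 74 (period 4).

[37; (2, 14, 2, 74)]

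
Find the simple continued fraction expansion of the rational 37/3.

Run the Euclidean algorithm on 37 and 3; the successive quotients are the partial quotients a_0, a_1, ... (each step inverts the fractional part left over by the previous one):
  37 = 12*3 + 1, so a_0 = 12.
  3 = 3*1 + 0, so a_1 = 3.
The remainder reaches 0 after 2 divisions, so the expansion has 2 partial quotients, read off in order.

[12; 3]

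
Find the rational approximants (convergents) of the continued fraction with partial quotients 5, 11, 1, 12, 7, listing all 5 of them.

Using the convergent recurrence p_i = a_i*p_{i-1} + p_{i-2}, q_i = a_i*q_{i-1} + q_{i-2} with p_{-2}=0, p_{-1}=1, q_{-2}=1, q_{-1}=0:
  i=0: a_0=5, p_0 = 5*1 + 0 = 5, q_0 = 5*0 + 1 = 1.
  i=1: a_1=11, p_1 = 11*5 + 1 = 56, q_1 = 11*1 + 0 = 11.
  i=2: a_2=1, p_2 = 1*56 + 5 = 61, q_2 = 1*11 + 1 = 12.
  i=3: a_3=12, p_3 = 12*61 + 56 = 788, q_3 = 12*12 + 11 = 155.
  i=4: a_4=7, p_4 = 7*788 + 61 = 5577, q_4 = 7*155 + 12 = 1097.

5/1, 56/11, 61/12, 788/155, 5577/1097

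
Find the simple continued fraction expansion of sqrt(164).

Write x_i = (sqrt(164) + m_i)/d_i with (m_0, d_0) = (0, 1). a_0 = floor(sqrt(164)) = 12, since 12^2 = 144 <= 164 < 169 = 13^2.
Iterate m_{i+1} = d_i*a_i - m_i, d_{i+1} = (164 - m_{i+1}^2)/d_i, a_{i+1} = floor((a_0 + m_{i+1})/d_{i+1}):
  m_1 = 1*12 - 0 = 12, d_1 = (164 - 12^2)/1 = 20/1 = 20, a_1 = floor((12 + 12)/20) = 1.
  m_2 = 20*1 - 12 = 8, d_2 = (164 - 8^2)/20 = 100/20 = 5, a_2 = floor((12 + 8)/5) = 4.
  m_3 = 5*4 - 8 = 12, d_3 = (164 - 12^2)/5 = 20/5 = 4, a_3 = floor((12 + 12)/4) = 6.
  m_4 = 4*6 - 12 = 12, d_4 = (164 - 12^2)/4 = 20/4 = 5, a_4 = floor((12 + 12)/5) = 4.
  m_5 = 5*4 - 12 = 8, d_5 = (164 - 8^2)/5 = 100/5 = 20, a_5 = floor((12 + 8)/20) = 1.
  m_6 = 20*1 - 8 = 12, d_6 = (164 - 12^2)/20 = 20/20 = 1, a_6 = floor((12 + 12)/1) = 24.
  m_7 = 1*24 - 12 = 12, d_7 = (164 - 12^2)/1 = 20/1 = 20: (m_7, d_7) = (m_1, d_1) = (12, 20), so from here the quotients repeat a_1, ..., a_6; the period length is 6.
Hence the expansion of sqrt(164) is a_0 = 12 followed by the repeating block 1, 4, 6, 4, 1, 24 (period 6).

[12; (1, 4, 6, 4, 1, 24)]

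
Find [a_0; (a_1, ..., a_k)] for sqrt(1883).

Write x_i = (sqrt(1883) + m_i)/d_i with (m_0, d_0) = (0, 1). a_0 = floor(sqrt(1883)) = 43, since 43^2 = 1849 <= 1883 < 1936 = 44^2.
Iterate m_{i+1} = d_i*a_i - m_i, d_{i+1} = (1883 - m_{i+1}^2)/d_i, a_{i+1} = floor((a_0 + m_{i+1})/d_{i+1}):
  m_1 = 1*43 - 0 = 43, d_1 = (1883 - 43^2)/1 = 34/1 = 34, a_1 = floor((43 + 43)/34) = 2.
  m_2 = 34*2 - 43 = 25, d_2 = (1883 - 25^2)/34 = 1258/34 = 37, a_2 = floor((43 + 25)/37) = 1.
  m_3 = 37*1 - 25 = 12, d_3 = (1883 - 12^2)/37 = 1739/37 = 47, a_3 = floor((43 + 12)/47) = 1.
  m_4 = 47*1 - 12 = 35, d_4 = (1883 - 35^2)/47 = 658/47 = 14, a_4 = floor((43 + 35)/14) = 5.
  m_5 = 14*5 - 35 = 35, d_5 = (1883 - 35^2)/14 = 658/14 = 47, a_5 = floor((43 + 35)/47) = 1.
  m_6 = 47*1 - 35 = 12, d_6 = (1883 - 12^2)/47 = 1739/47 = 37, a_6 = floor((43 + 12)/37) = 1.
  m_7 = 37*1 - 12 = 25, d_7 = (1883 - 25^2)/37 = 1258/37 = 34, a_7 = floor((43 + 25)/34) = 2.
  m_8 = 34*2 - 25 = 43, d_8 = (1883 - 43^2)/34 = 34/34 = 1, a_8 = floor((43 + 43)/1) = 86.
  m_9 = 1*86 - 43 = 43, d_9 = (1883 - 43^2)/1 = 34/1 = 34: (m_9, d_9) = (m_1, d_1) = (43, 34), so from here the quotients repeat a_1, ..., a_8; the period length is 8.
Hence the expansion of sqrt(1883) is a_0 = 43 followed by the repeating block 2, 1, 1, 5, 1, 1, 2, 86 (period 8).

[43; (2, 1, 1, 5, 1, 1, 2, 86)]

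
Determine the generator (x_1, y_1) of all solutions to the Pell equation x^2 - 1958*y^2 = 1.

(x, y) = (177, 4)

First expand sqrt(1958) as a continued fraction. With x_i = (sqrt(1958) + m_i)/d_i and (m_0, d_0) = (0, 1): a_0 = floor(sqrt(1958)) = 44, since 44^2 = 1936 <= 1958 < 2025 = 45^2.
Iterate m_{i+1} = d_i*a_i - m_i, d_{i+1} = (1958 - m_{i+1}^2)/d_i, a_{i+1} = floor((a_0 + m_{i+1})/d_{i+1}):
  m_1 = 1*44 - 0 = 44, d_1 = (1958 - 44^2)/1 = 22/1 = 22, a_1 = floor((44 + 44)/22) = 4.
  m_2 = 22*4 - 44 = 44, d_2 = (1958 - 44^2)/22 = 22/22 = 1, a_2 = floor((44 + 44)/1) = 88.
  m_3 = 1*88 - 44 = 44, d_3 = (1958 - 44^2)/1 = 22/1 = 22: (m_3, d_3) = (m_1, d_1) = (44, 22), so from here the quotients repeat a_1, a_2; the period length is 2.
So sqrt(1958) = [44; (4, 88)] with period length k = 2.
k is even, so the fundamental solution of x^2 - 1958y^2 = 1 is (p_{k-1}, q_{k-1}) = (p_1, q_1); compute convergents through index 1.
Convergents (p_i = a_i*p_{i-1} + p_{i-2}, q_i = a_i*q_{i-1} + q_{i-2} with p_{-2}=0, p_{-1}=1, q_{-2}=1, q_{-1}=0):
  i=0: a_0=44, p_0 = 44*1 + 0 = 44, q_0 = 44*0 + 1 = 1.
  i=1: a_1=4, p_1 = 4*44 + 1 = 177, q_1 = 4*1 + 0 = 4.
Check: 177^2 - 1958*4^2 = 31329 - 31328 = 1, so (x, y) = (177, 4) solves the equation, and by the theorem it is the least positive solution.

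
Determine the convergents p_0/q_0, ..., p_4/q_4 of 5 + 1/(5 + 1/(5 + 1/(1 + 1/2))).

Using the convergent recurrence p_i = a_i*p_{i-1} + p_{i-2}, q_i = a_i*q_{i-1} + q_{i-2} with p_{-2}=0, p_{-1}=1, q_{-2}=1, q_{-1}=0:
  i=0: a_0=5, p_0 = 5*1 + 0 = 5, q_0 = 5*0 + 1 = 1.
  i=1: a_1=5, p_1 = 5*5 + 1 = 26, q_1 = 5*1 + 0 = 5.
  i=2: a_2=5, p_2 = 5*26 + 5 = 135, q_2 = 5*5 + 1 = 26.
  i=3: a_3=1, p_3 = 1*135 + 26 = 161, q_3 = 1*26 + 5 = 31.
  i=4: a_4=2, p_4 = 2*161 + 135 = 457, q_4 = 2*31 + 26 = 88.

5/1, 26/5, 135/26, 161/31, 457/88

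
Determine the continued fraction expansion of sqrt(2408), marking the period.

[49; (14, 98)]

Write x_i = (sqrt(2408) + m_i)/d_i with (m_0, d_0) = (0, 1). a_0 = floor(sqrt(2408)) = 49, since 49^2 = 2401 <= 2408 < 2500 = 50^2.
Iterate m_{i+1} = d_i*a_i - m_i, d_{i+1} = (2408 - m_{i+1}^2)/d_i, a_{i+1} = floor((a_0 + m_{i+1})/d_{i+1}):
  m_1 = 1*49 - 0 = 49, d_1 = (2408 - 49^2)/1 = 7/1 = 7, a_1 = floor((49 + 49)/7) = 14.
  m_2 = 7*14 - 49 = 49, d_2 = (2408 - 49^2)/7 = 7/7 = 1, a_2 = floor((49 + 49)/1) = 98.
  m_3 = 1*98 - 49 = 49, d_3 = (2408 - 49^2)/1 = 7/1 = 7: (m_3, d_3) = (m_1, d_1) = (49, 7), so from here the quotients repeat a_1, a_2; the period length is 2.
Hence the expansion of sqrt(2408) is a_0 = 49 followed by the repeating block 14, 98 (period 2).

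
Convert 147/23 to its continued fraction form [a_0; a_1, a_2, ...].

[6; 2, 1, 1, 4]

Run the Euclidean algorithm on 147 and 23; the successive quotients are the partial quotients a_0, a_1, ... (each step inverts the fractional part left over by the previous one):
  147 = 6*23 + 9, so a_0 = 6.
  23 = 2*9 + 5, so a_1 = 2.
  9 = 1*5 + 4, so a_2 = 1.
  5 = 1*4 + 1, so a_3 = 1.
  4 = 4*1 + 0, so a_4 = 4.
The remainder reaches 0 after 5 divisions, so the expansion has 5 partial quotients, read off in order.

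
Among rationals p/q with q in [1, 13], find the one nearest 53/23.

Expand x = 53/23 as a continued fraction with the Euclidean algorithm:
  53 = 2*23 + 7, so a_0 = 2.
  23 = 3*7 + 2, so a_1 = 3.
  7 = 3*2 + 1, so a_2 = 3.
  2 = 2*1 + 0, so a_3 = 2.
so x = [2; 3, 3, 2].
Convergents (p_i = a_i*p_{i-1} + p_{i-2}, q_i = a_i*q_{i-1} + q_{i-2} with p_{-2}=0, p_{-1}=1, q_{-2}=1, q_{-1}=0), until the denominator exceeds 13:
  i=0: a_0=2, p_0 = 2*1 + 0 = 2, q_0 = 2*0 + 1 = 1.
  i=1: a_1=3, p_1 = 3*2 + 1 = 7, q_1 = 3*1 + 0 = 3.
  i=2: a_2=3, p_2 = 3*7 + 2 = 23, q_2 = 3*3 + 1 = 10.
  i=3: a_3=2, p_3 = 2*23 + 7 = 53, q_3 = 2*10 + 3 = 23.
q_3 = 23 > 13, so the last convergent with denominator <= 13 is p_2/q_2 = 23/10.
The closest fraction with denominator <= 13 is either p_2/q_2 or the intermediate fraction (k*p_2 + p_1)/(k*q_2 + q_1) with the largest k >= 1 whose denominator stays <= 13; these approach x as k grows, and every other convergent or intermediate fraction in range is farther away.
Largest k: floor((13 - q_1)/q_2) = floor((13 - 3)/10) = 1.
That gives (1*23 + 7)/(1*10 + 3) = 30/13.
Compare the errors: |x - 23/10| = |53*10 - 23*23|/(23*10) = 1/230, and |x - 30/13| = |53*13 - 30*23|/(23*13) = 1/299.
Cross-multiplying, 1*230 = 230 < 299 = 1*299, so 1/299 is smaller: the intermediate fraction 30/13 is closer to x than 23/10.

30/13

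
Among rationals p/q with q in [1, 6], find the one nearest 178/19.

47/5

Expand x = 178/19 as a continued fraction with the Euclidean algorithm:
  178 = 9*19 + 7, so a_0 = 9.
  19 = 2*7 + 5, so a_1 = 2.
  7 = 1*5 + 2, so a_2 = 1.
  5 = 2*2 + 1, so a_3 = 2.
  2 = 2*1 + 0, so a_4 = 2.
so x = [9; 2, 1, 2, 2].
Convergents (p_i = a_i*p_{i-1} + p_{i-2}, q_i = a_i*q_{i-1} + q_{i-2} with p_{-2}=0, p_{-1}=1, q_{-2}=1, q_{-1}=0), until the denominator exceeds 6:
  i=0: a_0=9, p_0 = 9*1 + 0 = 9, q_0 = 9*0 + 1 = 1.
  i=1: a_1=2, p_1 = 2*9 + 1 = 19, q_1 = 2*1 + 0 = 2.
  i=2: a_2=1, p_2 = 1*19 + 9 = 28, q_2 = 1*2 + 1 = 3.
  i=3: a_3=2, p_3 = 2*28 + 19 = 75, q_3 = 2*3 + 2 = 8.
q_3 = 8 > 6, so the last convergent with denominator <= 6 is p_2/q_2 = 28/3.
The closest fraction with denominator <= 6 is either p_2/q_2 or the intermediate fraction (k*p_2 + p_1)/(k*q_2 + q_1) with the largest k >= 1 whose denominator stays <= 6; these approach x as k grows, and every other convergent or intermediate fraction in range is farther away.
Largest k: floor((6 - q_1)/q_2) = floor((6 - 2)/3) = 1.
That gives (1*28 + 19)/(1*3 + 2) = 47/5.
Compare the errors: |x - 28/3| = |178*3 - 28*19|/(19*3) = 2/57, and |x - 47/5| = |178*5 - 47*19|/(19*5) = 3/95.
Cross-multiplying, 3*57 = 171 < 190 = 2*95, so 3/95 is smaller: the intermediate fraction 47/5 is closer to x than 28/3.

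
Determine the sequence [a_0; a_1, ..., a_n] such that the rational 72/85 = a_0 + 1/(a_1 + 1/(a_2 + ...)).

Run the Euclidean algorithm on 72 and 85; the successive quotients are the partial quotients a_0, a_1, ... (each step inverts the fractional part left over by the previous one):
  72 = 0*85 + 72, so a_0 = 0.
  85 = 1*72 + 13, so a_1 = 1.
  72 = 5*13 + 7, so a_2 = 5.
  13 = 1*7 + 6, so a_3 = 1.
  7 = 1*6 + 1, so a_4 = 1.
  6 = 6*1 + 0, so a_5 = 6.
The remainder reaches 0 after 6 divisions, so the expansion has 6 partial quotients, read off in order.

[0; 1, 5, 1, 1, 6]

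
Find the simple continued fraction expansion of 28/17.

[1; 1, 1, 1, 5]

Run the Euclidean algorithm on 28 and 17; the successive quotients are the partial quotients a_0, a_1, ... (each step inverts the fractional part left over by the previous one):
  28 = 1*17 + 11, so a_0 = 1.
  17 = 1*11 + 6, so a_1 = 1.
  11 = 1*6 + 5, so a_2 = 1.
  6 = 1*5 + 1, so a_3 = 1.
  5 = 5*1 + 0, so a_4 = 5.
The remainder reaches 0 after 5 divisions, so the expansion has 5 partial quotients, read off in order.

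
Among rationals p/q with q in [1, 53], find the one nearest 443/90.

251/51

Expand x = 443/90 as a continued fraction with the Euclidean algorithm:
  443 = 4*90 + 83, so a_0 = 4.
  90 = 1*83 + 7, so a_1 = 1.
  83 = 11*7 + 6, so a_2 = 11.
  7 = 1*6 + 1, so a_3 = 1.
  6 = 6*1 + 0, so a_4 = 6.
so x = [4; 1, 11, 1, 6].
Convergents (p_i = a_i*p_{i-1} + p_{i-2}, q_i = a_i*q_{i-1} + q_{i-2} with p_{-2}=0, p_{-1}=1, q_{-2}=1, q_{-1}=0), until the denominator exceeds 53:
  i=0: a_0=4, p_0 = 4*1 + 0 = 4, q_0 = 4*0 + 1 = 1.
  i=1: a_1=1, p_1 = 1*4 + 1 = 5, q_1 = 1*1 + 0 = 1.
  i=2: a_2=11, p_2 = 11*5 + 4 = 59, q_2 = 11*1 + 1 = 12.
  i=3: a_3=1, p_3 = 1*59 + 5 = 64, q_3 = 1*12 + 1 = 13.
  i=4: a_4=6, p_4 = 6*64 + 59 = 443, q_4 = 6*13 + 12 = 90.
q_4 = 90 > 53, so the last convergent with denominator <= 53 is p_3/q_3 = 64/13.
The closest fraction with denominator <= 53 is either p_3/q_3 or the intermediate fraction (k*p_3 + p_2)/(k*q_3 + q_2) with the largest k >= 1 whose denominator stays <= 53; these approach x as k grows, and every other convergent or intermediate fraction in range is farther away.
Largest k: floor((53 - q_2)/q_3) = floor((53 - 12)/13) = 3.
That gives (3*64 + 59)/(3*13 + 12) = 251/51.
Compare the errors: |x - 64/13| = |443*13 - 64*90|/(90*13) = 1/1170, and |x - 251/51| = |443*51 - 251*90|/(90*51) = 3/4590.
Cross-multiplying, 3*1170 = 3510 < 4590 = 1*4590, so 3/4590 is smaller: the intermediate fraction 251/51 is closer to x than 64/13.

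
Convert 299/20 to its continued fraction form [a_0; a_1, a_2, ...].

Run the Euclidean algorithm on 299 and 20; the successive quotients are the partial quotients a_0, a_1, ... (each step inverts the fractional part left over by the previous one):
  299 = 14*20 + 19, so a_0 = 14.
  20 = 1*19 + 1, so a_1 = 1.
  19 = 19*1 + 0, so a_2 = 19.
The remainder reaches 0 after 3 divisions, so the expansion has 3 partial quotients, read off in order.

[14; 1, 19]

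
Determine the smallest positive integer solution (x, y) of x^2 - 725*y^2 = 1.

(x, y) = (9801, 364)

First expand sqrt(725) as a continued fraction. With x_i = (sqrt(725) + m_i)/d_i and (m_0, d_0) = (0, 1): a_0 = floor(sqrt(725)) = 26, since 26^2 = 676 <= 725 < 729 = 27^2.
Iterate m_{i+1} = d_i*a_i - m_i, d_{i+1} = (725 - m_{i+1}^2)/d_i, a_{i+1} = floor((a_0 + m_{i+1})/d_{i+1}):
  m_1 = 1*26 - 0 = 26, d_1 = (725 - 26^2)/1 = 49/1 = 49, a_1 = floor((26 + 26)/49) = 1.
  m_2 = 49*1 - 26 = 23, d_2 = (725 - 23^2)/49 = 196/49 = 4, a_2 = floor((26 + 23)/4) = 12.
  m_3 = 4*12 - 23 = 25, d_3 = (725 - 25^2)/4 = 100/4 = 25, a_3 = floor((26 + 25)/25) = 2.
  m_4 = 25*2 - 25 = 25, d_4 = (725 - 25^2)/25 = 100/25 = 4, a_4 = floor((26 + 25)/4) = 12.
  m_5 = 4*12 - 25 = 23, d_5 = (725 - 23^2)/4 = 196/4 = 49, a_5 = floor((26 + 23)/49) = 1.
  m_6 = 49*1 - 23 = 26, d_6 = (725 - 26^2)/49 = 49/49 = 1, a_6 = floor((26 + 26)/1) = 52.
  m_7 = 1*52 - 26 = 26, d_7 = (725 - 26^2)/1 = 49/1 = 49: (m_7, d_7) = (m_1, d_1) = (26, 49), so from here the quotients repeat a_1, ..., a_6; the period length is 6.
So sqrt(725) = [26; (1, 12, 2, 12, 1, 52)] with period length k = 6.
k is even, so the fundamental solution of x^2 - 725y^2 = 1 is (p_{k-1}, q_{k-1}) = (p_5, q_5); compute convergents through index 5.
Convergents (p_i = a_i*p_{i-1} + p_{i-2}, q_i = a_i*q_{i-1} + q_{i-2} with p_{-2}=0, p_{-1}=1, q_{-2}=1, q_{-1}=0):
  i=0: a_0=26, p_0 = 26*1 + 0 = 26, q_0 = 26*0 + 1 = 1.
  i=1: a_1=1, p_1 = 1*26 + 1 = 27, q_1 = 1*1 + 0 = 1.
  i=2: a_2=12, p_2 = 12*27 + 26 = 350, q_2 = 12*1 + 1 = 13.
  i=3: a_3=2, p_3 = 2*350 + 27 = 727, q_3 = 2*13 + 1 = 27.
  i=4: a_4=12, p_4 = 12*727 + 350 = 9074, q_4 = 12*27 + 13 = 337.
  i=5: a_5=1, p_5 = 1*9074 + 727 = 9801, q_5 = 1*337 + 27 = 364.
Check: 9801^2 - 725*364^2 = 96059601 - 96059600 = 1, so (x, y) = (9801, 364) solves the equation, and by the theorem it is the least positive solution.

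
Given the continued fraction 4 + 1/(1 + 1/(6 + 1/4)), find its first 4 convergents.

4/1, 5/1, 34/7, 141/29

Using the convergent recurrence p_i = a_i*p_{i-1} + p_{i-2}, q_i = a_i*q_{i-1} + q_{i-2} with p_{-2}=0, p_{-1}=1, q_{-2}=1, q_{-1}=0:
  i=0: a_0=4, p_0 = 4*1 + 0 = 4, q_0 = 4*0 + 1 = 1.
  i=1: a_1=1, p_1 = 1*4 + 1 = 5, q_1 = 1*1 + 0 = 1.
  i=2: a_2=6, p_2 = 6*5 + 4 = 34, q_2 = 6*1 + 1 = 7.
  i=3: a_3=4, p_3 = 4*34 + 5 = 141, q_3 = 4*7 + 1 = 29.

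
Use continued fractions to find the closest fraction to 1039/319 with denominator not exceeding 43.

114/35

Expand x = 1039/319 as a continued fraction with the Euclidean algorithm:
  1039 = 3*319 + 82, so a_0 = 3.
  319 = 3*82 + 73, so a_1 = 3.
  82 = 1*73 + 9, so a_2 = 1.
  73 = 8*9 + 1, so a_3 = 8.
  9 = 9*1 + 0, so a_4 = 9.
so x = [3; 3, 1, 8, 9].
Convergents (p_i = a_i*p_{i-1} + p_{i-2}, q_i = a_i*q_{i-1} + q_{i-2} with p_{-2}=0, p_{-1}=1, q_{-2}=1, q_{-1}=0), until the denominator exceeds 43:
  i=0: a_0=3, p_0 = 3*1 + 0 = 3, q_0 = 3*0 + 1 = 1.
  i=1: a_1=3, p_1 = 3*3 + 1 = 10, q_1 = 3*1 + 0 = 3.
  i=2: a_2=1, p_2 = 1*10 + 3 = 13, q_2 = 1*3 + 1 = 4.
  i=3: a_3=8, p_3 = 8*13 + 10 = 114, q_3 = 8*4 + 3 = 35.
  i=4: a_4=9, p_4 = 9*114 + 13 = 1039, q_4 = 9*35 + 4 = 319.
q_4 = 319 > 43, so the last convergent with denominator <= 43 is p_3/q_3 = 114/35.
The closest fraction with denominator <= 43 is either p_3/q_3 or the intermediate fraction (k*p_3 + p_2)/(k*q_3 + q_2) with the largest k >= 1 whose denominator stays <= 43; these approach x as k grows, and every other convergent or intermediate fraction in range is farther away.
Largest k: floor((43 - q_2)/q_3) = floor((43 - 4)/35) = 1.
That gives (1*114 + 13)/(1*35 + 4) = 127/39.
Compare the errors: |x - 114/35| = |1039*35 - 114*319|/(319*35) = 1/11165, and |x - 127/39| = |1039*39 - 127*319|/(319*39) = 8/12441.
Cross-multiplying, 1*12441 = 12441 < 89320 = 8*11165, so 1/11165 is smaller: the convergent 114/35 is closer to x than 127/39.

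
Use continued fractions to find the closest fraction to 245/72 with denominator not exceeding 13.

17/5

Expand x = 245/72 as a continued fraction with the Euclidean algorithm:
  245 = 3*72 + 29, so a_0 = 3.
  72 = 2*29 + 14, so a_1 = 2.
  29 = 2*14 + 1, so a_2 = 2.
  14 = 14*1 + 0, so a_3 = 14.
so x = [3; 2, 2, 14].
Convergents (p_i = a_i*p_{i-1} + p_{i-2}, q_i = a_i*q_{i-1} + q_{i-2} with p_{-2}=0, p_{-1}=1, q_{-2}=1, q_{-1}=0), until the denominator exceeds 13:
  i=0: a_0=3, p_0 = 3*1 + 0 = 3, q_0 = 3*0 + 1 = 1.
  i=1: a_1=2, p_1 = 2*3 + 1 = 7, q_1 = 2*1 + 0 = 2.
  i=2: a_2=2, p_2 = 2*7 + 3 = 17, q_2 = 2*2 + 1 = 5.
  i=3: a_3=14, p_3 = 14*17 + 7 = 245, q_3 = 14*5 + 2 = 72.
q_3 = 72 > 13, so the last convergent with denominator <= 13 is p_2/q_2 = 17/5.
The closest fraction with denominator <= 13 is either p_2/q_2 or the intermediate fraction (k*p_2 + p_1)/(k*q_2 + q_1) with the largest k >= 1 whose denominator stays <= 13; these approach x as k grows, and every other convergent or intermediate fraction in range is farther away.
Largest k: floor((13 - q_1)/q_2) = floor((13 - 2)/5) = 2.
That gives (2*17 + 7)/(2*5 + 2) = 41/12.
Compare the errors: |x - 17/5| = |245*5 - 17*72|/(72*5) = 1/360, and |x - 41/12| = |245*12 - 41*72|/(72*12) = 12/864.
Cross-multiplying, 1*864 = 864 < 4320 = 12*360, so 1/360 is smaller: the convergent 17/5 is closer to x than 41/12.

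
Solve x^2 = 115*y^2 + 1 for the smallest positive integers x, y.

(x, y) = (1126, 105)

First expand sqrt(115) as a continued fraction. With x_i = (sqrt(115) + m_i)/d_i and (m_0, d_0) = (0, 1): a_0 = floor(sqrt(115)) = 10, since 10^2 = 100 <= 115 < 121 = 11^2.
Iterate m_{i+1} = d_i*a_i - m_i, d_{i+1} = (115 - m_{i+1}^2)/d_i, a_{i+1} = floor((a_0 + m_{i+1})/d_{i+1}):
  m_1 = 1*10 - 0 = 10, d_1 = (115 - 10^2)/1 = 15/1 = 15, a_1 = floor((10 + 10)/15) = 1.
  m_2 = 15*1 - 10 = 5, d_2 = (115 - 5^2)/15 = 90/15 = 6, a_2 = floor((10 + 5)/6) = 2.
  m_3 = 6*2 - 5 = 7, d_3 = (115 - 7^2)/6 = 66/6 = 11, a_3 = floor((10 + 7)/11) = 1.
  m_4 = 11*1 - 7 = 4, d_4 = (115 - 4^2)/11 = 99/11 = 9, a_4 = floor((10 + 4)/9) = 1.
  m_5 = 9*1 - 4 = 5, d_5 = (115 - 5^2)/9 = 90/9 = 10, a_5 = floor((10 + 5)/10) = 1.
  m_6 = 10*1 - 5 = 5, d_6 = (115 - 5^2)/10 = 90/10 = 9, a_6 = floor((10 + 5)/9) = 1.
  m_7 = 9*1 - 5 = 4, d_7 = (115 - 4^2)/9 = 99/9 = 11, a_7 = floor((10 + 4)/11) = 1.
  m_8 = 11*1 - 4 = 7, d_8 = (115 - 7^2)/11 = 66/11 = 6, a_8 = floor((10 + 7)/6) = 2.
  m_9 = 6*2 - 7 = 5, d_9 = (115 - 5^2)/6 = 90/6 = 15, a_9 = floor((10 + 5)/15) = 1.
  m_10 = 15*1 - 5 = 10, d_10 = (115 - 10^2)/15 = 15/15 = 1, a_10 = floor((10 + 10)/1) = 20.
  m_11 = 1*20 - 10 = 10, d_11 = (115 - 10^2)/1 = 15/1 = 15: (m_11, d_11) = (m_1, d_1) = (10, 15), so from here the quotients repeat a_1, ..., a_10; the period length is 10.
So sqrt(115) = [10; (1, 2, 1, 1, 1, 1, 1, 2, 1, 20)] with period length k = 10.
k is even, so the fundamental solution of x^2 - 115y^2 = 1 is (p_{k-1}, q_{k-1}) = (p_9, q_9); compute convergents through index 9.
Convergents (p_i = a_i*p_{i-1} + p_{i-2}, q_i = a_i*q_{i-1} + q_{i-2} with p_{-2}=0, p_{-1}=1, q_{-2}=1, q_{-1}=0):
  i=0: a_0=10, p_0 = 10*1 + 0 = 10, q_0 = 10*0 + 1 = 1.
  i=1: a_1=1, p_1 = 1*10 + 1 = 11, q_1 = 1*1 + 0 = 1.
  i=2: a_2=2, p_2 = 2*11 + 10 = 32, q_2 = 2*1 + 1 = 3.
  i=3: a_3=1, p_3 = 1*32 + 11 = 43, q_3 = 1*3 + 1 = 4.
  i=4: a_4=1, p_4 = 1*43 + 32 = 75, q_4 = 1*4 + 3 = 7.
  i=5: a_5=1, p_5 = 1*75 + 43 = 118, q_5 = 1*7 + 4 = 11.
  i=6: a_6=1, p_6 = 1*118 + 75 = 193, q_6 = 1*11 + 7 = 18.
  i=7: a_7=1, p_7 = 1*193 + 118 = 311, q_7 = 1*18 + 11 = 29.
  i=8: a_8=2, p_8 = 2*311 + 193 = 815, q_8 = 2*29 + 18 = 76.
  i=9: a_9=1, p_9 = 1*815 + 311 = 1126, q_9 = 1*76 + 29 = 105.
Check: 1126^2 - 115*105^2 = 1267876 - 1267875 = 1, so (x, y) = (1126, 105) solves the equation, and by the theorem it is the least positive solution.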